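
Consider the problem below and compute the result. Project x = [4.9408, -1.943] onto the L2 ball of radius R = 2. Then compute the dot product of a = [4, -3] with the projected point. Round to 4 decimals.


Step 1: Compute ||x|| (intermediates to 6 decimals).
||x|| = sqrt(4.9408^2 + (-1.943)^2) = 5.30912
Step 2: Project.
Since ||x|| > R, scale = R/||x|| = 2/5.30912 = 0.37671, proj(x) = scale * x
proj(x) = [1.861249, -0.731948]
Step 3: Dot product.
a^T * proj(x) = 4*1.861249 - 3*(-0.731948) = 9.6408


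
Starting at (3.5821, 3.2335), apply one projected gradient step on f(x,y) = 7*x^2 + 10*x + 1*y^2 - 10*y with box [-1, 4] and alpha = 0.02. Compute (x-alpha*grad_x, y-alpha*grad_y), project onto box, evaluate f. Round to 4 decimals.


Step 1: Compute gradient at (3.5821, 3.2335).
grad_x = 2*7*3.5821 + 10 = 60.1494
grad_y = 2*1*3.2335 - 10 = -3.533
Step 2: Gradient step.
x_raw = 3.5821 - 0.02*60.1494 = 2.3791
y_raw = 3.2335 - 0.02*-3.533 = 3.3042
Step 3: Project onto [-1, 4].
x_proj = clip(2.3791) = 2.3791
y_proj = clip(3.3042) = 3.3042
Step 4: Evaluate f.
f(2.3791, 3.3042) = 41.2882


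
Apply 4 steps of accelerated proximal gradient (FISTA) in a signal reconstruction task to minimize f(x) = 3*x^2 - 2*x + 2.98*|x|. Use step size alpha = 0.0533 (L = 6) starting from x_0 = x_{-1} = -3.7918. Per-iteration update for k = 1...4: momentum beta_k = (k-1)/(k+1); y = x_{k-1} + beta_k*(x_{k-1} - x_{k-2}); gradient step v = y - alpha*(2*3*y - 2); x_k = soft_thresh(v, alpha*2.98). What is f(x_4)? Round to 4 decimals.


FISTA on f(x) = 3*x^2 - 2*x + 2.98*|x|
L = 6, alpha = 0.0533
Iteration 1: beta = 0.0, y = -3.7918 + 0.0*(-3.7918 + 3.7918) = -3.7918
  grad(y) = -24.7508, v = y - alpha*grad = -2.4726
  prox(v) = soft_thresh(-2.4726, 0.1588) = -2.3137
Iteration 2: beta = 0.3333, y = -2.3137 + 0.3333*(-2.3137 + 3.7918) = -1.8211
  grad(y) = -12.9264, v = y - alpha*grad = -1.1321
  prox(v) = soft_thresh(-1.1321, 0.1588) = -0.9733
Iteration 3: beta = 0.5, y = -0.9733 + 0.5*(-0.9733 + 2.3137) = -0.303
  grad(y) = -3.818, v = y - alpha*grad = -0.0995
  prox(v) = soft_thresh(-0.0995, 0.1588) = 0.0
Iteration 4: beta = 0.6, y = 0.0 + 0.6*(0.0 + 0.9733) = 0.584
  grad(y) = 1.5037, v = y - alpha*grad = 0.5038
  prox(v) = soft_thresh(0.5038, 0.1588) = 0.345
f(x_4) = 3*0.345^2 - 2*0.345 + 2.98*|0.345| = 0.6951


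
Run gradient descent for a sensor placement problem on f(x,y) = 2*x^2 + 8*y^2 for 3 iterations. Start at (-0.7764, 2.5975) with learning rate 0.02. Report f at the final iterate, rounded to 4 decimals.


Gradient descent on f(x,y) = 2*x^2 + 8*y^2.
Starting point: (-0.7764, 2.5975), alpha = 0.02
Step 1: grad_x = 2*2*-0.7764 = -3.1056, grad_y = 2*8*2.5975 = 41.56
  x_1 = -0.7764 - 0.02*-3.1056 = -0.7143
  y_1 = 2.5975 - 0.02*41.56 = 1.7663
Step 2: grad_x = 2*2*-0.7143 = -2.8572, grad_y = 2*8*1.7663 = 28.2608
  x_2 = -0.7143 - 0.02*-2.8572 = -0.6571
  y_2 = 1.7663 - 0.02*28.2608 = 1.2011
Step 3: grad_x = 2*2*-0.6571 = -2.6286, grad_y = 2*8*1.2011 = 19.2173
  x_3 = -0.6571 - 0.02*-2.6286 = -0.6046
  y_3 = 1.2011 - 0.02*19.2173 = 0.8167
f(-0.6046, 0.8167) = 2*(-0.6046)^2 + 8*0.8167^2 = 6.0675


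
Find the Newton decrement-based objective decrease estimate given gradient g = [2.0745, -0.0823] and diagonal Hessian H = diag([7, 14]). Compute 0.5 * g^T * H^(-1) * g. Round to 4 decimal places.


Step 1: H is diagonal, so H^(-1) * g = [0.2964, -0.0059].
Step 2: g^T H^(-1) g = sum_i g_i^2 / H_ii
  = (2.0745)^2/7 + (-0.0823)^2/14
  = 0.6148 + 0.0005 = 0.6153
Step 3: Objective decrease = 0.5 * g^T H^(-1) g = 0.3076


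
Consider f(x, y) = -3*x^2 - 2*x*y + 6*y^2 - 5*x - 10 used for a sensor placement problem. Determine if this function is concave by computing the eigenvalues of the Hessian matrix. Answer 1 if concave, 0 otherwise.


The Hessian of f(x,y) = -3*x^2 - 2*x*y + 6*y^2 - 5*x - 10 is:
H = [[-6, -2], [-2, 12]]
Trace = -6 + 12 = 6
Determinant = -6*12 - (-2)^2 = -76
Discriminant = (6)^2 - 4*-76 = 340.0
Eigenvalues: lambda_1 = -6.2195, lambda_2 = 12.2195
The function is not concave.

0


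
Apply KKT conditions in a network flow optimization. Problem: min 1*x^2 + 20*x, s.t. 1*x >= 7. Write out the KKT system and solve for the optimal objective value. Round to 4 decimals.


Step 1: Try lambda = 0 (constraint inactive).
x_unc = -20/(2*1) = -10.0
Check: 1*-10.0 = -10.0 < 7 -- violated!
Step 2: Constraint must be active: 1*x = 7
x* = 7/1 = 7.0
lambda = (2*1*7.0 + 20)/1 = 34.0
Step 3: Compute optimal value.
f(x*) = 1*7.0^2 + 20*7.0 = 189.0


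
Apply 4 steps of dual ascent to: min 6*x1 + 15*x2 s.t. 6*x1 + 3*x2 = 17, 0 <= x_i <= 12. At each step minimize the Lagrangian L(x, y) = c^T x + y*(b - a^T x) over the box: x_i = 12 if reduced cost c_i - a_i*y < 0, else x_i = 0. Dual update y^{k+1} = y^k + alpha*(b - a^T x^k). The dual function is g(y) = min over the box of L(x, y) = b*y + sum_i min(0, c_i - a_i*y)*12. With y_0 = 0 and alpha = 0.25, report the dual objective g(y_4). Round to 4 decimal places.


Dual ascent for LP: min 6*x1 + 15*x2, 6*x1 + 3*x2 = 17, 0 <= x_i <= 12
Step 1: y^k = 0.0, reduced costs: (6.0, 15.0)
  x^k = (0.0, 0.0), subgradient = b - a^T x = 17.0
  y^{k+1} = 0.0 + 0.25*17.0 = 4.25
Step 2: y^k = 4.25, reduced costs: (-19.5, 2.25)
  x^k = (12.0, 0.0), subgradient = b - a^T x = -55.0
  y^{k+1} = 4.25 + 0.25*-55.0 = -9.5
Step 3: y^k = -9.5, reduced costs: (63.0, 43.5)
  x^k = (0.0, 0.0), subgradient = b - a^T x = 17.0
  y^{k+1} = -9.5 + 0.25*17.0 = -5.25
Step 4: y^k = -5.25, reduced costs: (37.5, 30.75)
  x^k = (0.0, 0.0), subgradient = b - a^T x = 17.0
  y^{k+1} = -5.25 + 0.25*17.0 = -1.0
Dual objective at y_4 = -1.0: reduced costs (12.0, 18.0), box minimizer x = (0.0, 0.0)
g(y_4) = b*y + (c1 - a1*y)*x1 + (c2 - a2*y)*x2 = 17*(-1.0) + 12.0*0.0 + 18.0*0.0 = -17.0 + 0.0 + 0.0 = -17.0


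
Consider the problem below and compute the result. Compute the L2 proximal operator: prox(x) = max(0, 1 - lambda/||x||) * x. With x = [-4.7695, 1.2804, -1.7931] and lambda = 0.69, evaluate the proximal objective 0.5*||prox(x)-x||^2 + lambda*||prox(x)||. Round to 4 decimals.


Step 1: Compute ||x||.
||x|| = 5.2538
Step 2: Compute scaling factor.
scale = max(0, 1 - 0.69/5.2538) = 0.8687
Step 3: prox(x) = [-4.1431, 1.1122, -1.5576]
||prox(x)|| = 4.5638
Step 4: Proximal objective.
0.5*||prox-x||^2 = 0.2381
lambda*||prox|| = 3.149
Total = 3.3871


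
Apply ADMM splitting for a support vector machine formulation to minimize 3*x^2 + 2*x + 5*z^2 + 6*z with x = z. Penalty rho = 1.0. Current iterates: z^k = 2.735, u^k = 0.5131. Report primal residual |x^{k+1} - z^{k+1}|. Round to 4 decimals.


ADMM iteration with rho = 1.0, z^k = 2.735, u^k = 0.5131
Step 1: x-update.
Minimize 3*x^2 + 2*x + (1.0/2)*(x - 2.735 + 0.5131)^2
FOC: (2*3 + 1.0)*x = -2 + 1.0*(2.735 - 0.5131)
x^{k+1} = 0.0317
Step 2: z-update.
Minimize 5*z^2 + 6*z + (1.0/2)*(0.0317 - z + 0.5131)^2
FOC: (2*5 + 1.0)*z = -6 + 1.0*(0.0317 + 0.5131)
z^{k+1} = -0.4959
Step 3: u-update.
u^{k+1} = 0.5131 + 0.0317 + 0.4959 = 1.0407
Step 4: Primal residual = |0.0317 + 0.4959| = 0.5276


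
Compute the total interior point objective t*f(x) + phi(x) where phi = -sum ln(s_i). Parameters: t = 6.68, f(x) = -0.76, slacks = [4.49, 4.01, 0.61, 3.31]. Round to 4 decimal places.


Step 1: Compute log-barrier.
ln values: [1.5019, 1.3888, -0.4943, 1.1969]
phi = -(1.5019 + 1.3888 - 0.4943 + 1.1969) = -3.5933
Step 2: Compute augmented objective.
t*f(x) = 6.68*-0.76 = -5.0768
Total = -5.0768 - 3.5933 = -8.6701


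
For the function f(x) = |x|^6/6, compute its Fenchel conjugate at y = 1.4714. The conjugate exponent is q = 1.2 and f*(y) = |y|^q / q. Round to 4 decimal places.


The conjugate exponent q satisfies 1/p + 1/q = 1.
p = 6, so q = 6/(6 - 1) = 1.2
|y|^q = 1.4714^1.2 = 1.5896
f*(1.4714) = 1.5896 / 1.2 = 1.3246


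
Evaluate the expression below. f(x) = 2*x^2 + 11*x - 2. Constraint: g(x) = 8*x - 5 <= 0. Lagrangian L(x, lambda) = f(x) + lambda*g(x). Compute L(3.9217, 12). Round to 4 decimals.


Step 1: Evaluate f(x).
f(3.9217) = 2*3.9217^2 + 11*3.9217 - 2 = 71.8982
Step 2: Evaluate g(x).
g(3.9217) = 8*3.9217 - 5 = 26.3736
Step 3: Compute Lagrangian.
L = 71.8982 + 12*26.3736 = 388.3814


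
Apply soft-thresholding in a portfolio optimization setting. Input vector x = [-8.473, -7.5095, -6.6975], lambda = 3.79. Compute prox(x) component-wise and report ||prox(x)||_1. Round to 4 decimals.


Soft-thresholding with lambda = 3.79:
prox(-8.473) = sign(-8.473)*max(|-8.473| - 3.79, 0) = -4.683
prox(-7.5095) = sign(-7.5095)*max(|-7.5095| - 3.79, 0) = -3.7195
prox(-6.6975) = sign(-6.6975)*max(|-6.6975| - 3.79, 0) = -2.9075
prox(x) = [-4.683, -3.7195, -2.9075]
||prox(x)||_1 = 4.683 + 3.7195 + 2.9075 = 11.31


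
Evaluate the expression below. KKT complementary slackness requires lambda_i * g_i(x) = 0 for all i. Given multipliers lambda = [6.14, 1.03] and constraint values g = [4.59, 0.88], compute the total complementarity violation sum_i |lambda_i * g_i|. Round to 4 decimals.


KKT complementary slackness check:
lambda_1 * g_1 = 6.14 * 4.59 = 28.1826
lambda_2 * g_2 = 1.03 * 0.88 = 0.9064
Total violation = 28.1826 + 0.9064 = 29.089


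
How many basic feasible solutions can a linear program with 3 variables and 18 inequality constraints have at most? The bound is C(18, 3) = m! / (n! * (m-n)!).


Each vertex corresponds to some choice of n active constraints out of m, so the number of vertices is at most C(m, n) = m! / (n!(m-n)!).
m = 18, n = 3
Numerator: 18 * 17 * 16
Denominator: 3! = 6
C(18, 3) = 816


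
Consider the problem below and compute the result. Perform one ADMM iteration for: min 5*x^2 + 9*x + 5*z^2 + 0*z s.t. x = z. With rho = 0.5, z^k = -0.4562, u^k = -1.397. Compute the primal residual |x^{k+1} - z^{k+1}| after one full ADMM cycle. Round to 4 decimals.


ADMM iteration with rho = 0.5, z^k = -0.4562, u^k = -1.397
Step 1: x-update.
Minimize 5*x^2 + 9*x + (0.5/2)*(x + 0.4562 - 1.397)^2
FOC: (2*5 + 0.5)*x = -9 + 0.5*(-0.4562 + 1.397)
x^{k+1} = -0.8123
Step 2: z-update.
Minimize 5*z^2 + 0*z + (0.5/2)*(-0.8123 - z - 1.397)^2
FOC: (2*5 + 0.5)*z = 0 + 0.5*(-0.8123 - 1.397)
z^{k+1} = -0.1052
Step 3: u-update.
u^{k+1} = -1.397 - 0.8123 + 0.1052 = -2.1041
Step 4: Primal residual = |-0.8123 + 0.1052| = 0.7071


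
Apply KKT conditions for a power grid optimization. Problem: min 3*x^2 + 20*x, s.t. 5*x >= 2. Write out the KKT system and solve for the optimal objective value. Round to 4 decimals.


Step 1: Try lambda = 0 (constraint inactive).
x_unc = -20/(2*3) = -3.3333
Check: 5*-3.3333 = -16.6665 < 2 -- violated!
Step 2: Constraint must be active: 5*x = 2
x* = 2/5 = 0.4
lambda = (2*3*0.4 + 20)/5 = 4.48
Step 3: Compute optimal value.
f(x*) = 3*0.4^2 + 20*0.4 = 8.48


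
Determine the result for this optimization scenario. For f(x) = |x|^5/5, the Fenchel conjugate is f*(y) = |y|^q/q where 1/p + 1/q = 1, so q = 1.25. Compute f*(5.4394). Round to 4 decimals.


The conjugate exponent q satisfies 1/p + 1/q = 1.
p = 5, so q = 5/(5 - 1) = 1.25
|y|^q = 5.4394^1.25 = 8.3069
f*(5.4394) = 8.3069 / 1.25 = 6.6455


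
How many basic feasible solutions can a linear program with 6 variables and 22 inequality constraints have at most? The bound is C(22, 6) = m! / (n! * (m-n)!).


Each vertex corresponds to some choice of n active constraints out of m, so the number of vertices is at most C(m, n) = m! / (n!(m-n)!).
m = 22, n = 6
Numerator: 22 * 21 * 20 * 19 * 18 * 17
Denominator: 6! = 720
C(22, 6) = 74613


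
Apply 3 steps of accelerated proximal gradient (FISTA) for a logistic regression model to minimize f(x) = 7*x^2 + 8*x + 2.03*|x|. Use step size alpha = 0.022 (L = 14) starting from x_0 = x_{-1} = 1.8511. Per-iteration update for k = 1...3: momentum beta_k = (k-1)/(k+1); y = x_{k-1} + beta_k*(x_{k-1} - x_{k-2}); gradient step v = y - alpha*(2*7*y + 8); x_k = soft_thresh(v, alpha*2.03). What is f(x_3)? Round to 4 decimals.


FISTA on f(x) = 7*x^2 + 8*x + 2.03*|x|
L = 14, alpha = 0.022
Iteration 1: beta = 0.0, y = 1.8511 + 0.0*(1.8511 - 1.8511) = 1.8511
  grad(y) = 33.9154, v = y - alpha*grad = 1.105
  prox(v) = soft_thresh(1.105, 0.0447) = 1.0603
Iteration 2: beta = 0.3333, y = 1.0603 + 0.3333*(1.0603 - 1.8511) = 0.7967
  grad(y) = 19.1538, v = y - alpha*grad = 0.3753
  prox(v) = soft_thresh(0.3753, 0.0447) = 0.3307
Iteration 3: beta = 0.5, y = 0.3307 + 0.5*(0.3307 - 1.0603) = -0.0342
  grad(y) = 7.5217, v = y - alpha*grad = -0.1996
  prox(v) = soft_thresh(-0.1996, 0.0447) = -0.155
f(x_3) = 7*(-0.155)^2 + 8*(-0.155) + 2.03*|-0.155| = -0.7571


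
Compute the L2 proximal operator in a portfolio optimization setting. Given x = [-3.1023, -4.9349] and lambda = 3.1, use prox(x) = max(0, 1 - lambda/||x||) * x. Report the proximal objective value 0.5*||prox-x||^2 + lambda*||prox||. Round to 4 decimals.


Step 1: Compute ||x||.
||x|| = 5.829
Step 2: Compute scaling factor.
scale = max(0, 1 - 3.1/5.829) = 0.4682
Step 3: prox(x) = [-1.4524, -2.3104]
||prox(x)|| = 2.729
Step 4: Proximal objective.
0.5*||prox-x||^2 = 4.805
lambda*||prox|| = 8.4599
Total = 13.265


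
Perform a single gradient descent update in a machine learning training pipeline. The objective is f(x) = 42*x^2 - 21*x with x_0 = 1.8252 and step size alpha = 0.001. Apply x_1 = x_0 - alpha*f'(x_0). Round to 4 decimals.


We compute the gradient at x_0 and apply the update.
f'(x) = 84*x - 21
f'(1.8252) = 84*1.8252 - 21 = 132.3168
x_1 = 1.8252 - 0.001*132.3168 = 1.6929


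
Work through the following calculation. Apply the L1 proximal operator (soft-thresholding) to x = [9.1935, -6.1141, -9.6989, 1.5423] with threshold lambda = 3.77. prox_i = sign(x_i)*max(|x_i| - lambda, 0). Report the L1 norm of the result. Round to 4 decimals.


Soft-thresholding with lambda = 3.77:
prox(9.1935) = sign(9.1935)*max(|9.1935| - 3.77, 0) = 5.4235
prox(-6.1141) = sign(-6.1141)*max(|-6.1141| - 3.77, 0) = -2.3441
prox(-9.6989) = sign(-9.6989)*max(|-9.6989| - 3.77, 0) = -5.9289
prox(1.5423) = sign(1.5423)*max(|1.5423| - 3.77, 0) = 0.0
prox(x) = [5.4235, -2.3441, -5.9289, 0.0]
||prox(x)||_1 = 5.4235 + 2.3441 + 5.9289 + 0.0 = 13.6965


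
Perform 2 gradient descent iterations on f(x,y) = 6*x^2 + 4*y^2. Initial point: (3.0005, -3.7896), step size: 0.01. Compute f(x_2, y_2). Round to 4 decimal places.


Gradient descent on f(x,y) = 6*x^2 + 4*y^2.
Starting point: (3.0005, -3.7896), alpha = 0.01
Step 1: grad_x = 2*6*3.0005 = 36.006, grad_y = 2*4*-3.7896 = -30.3168
  x_1 = 3.0005 - 0.01*36.006 = 2.6404
  y_1 = -3.7896 - 0.01*-30.3168 = -3.4864
Step 2: grad_x = 2*6*2.6404 = 31.6853, grad_y = 2*4*-3.4864 = -27.8915
  x_2 = 2.6404 - 0.01*31.6853 = 2.3236
  y_2 = -3.4864 - 0.01*-27.8915 = -3.2075
f(2.3236, -3.2075) = 6*2.3236^2 + 4*(-3.2075)^2 = 73.547


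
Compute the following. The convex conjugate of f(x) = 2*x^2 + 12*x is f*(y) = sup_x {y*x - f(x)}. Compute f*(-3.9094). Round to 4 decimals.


f*(y) = sup_x {y*x - a*x^2 - b*x} = sup_x {(y-b)*x - a*x^2}
FOC: (y - b) - 2a*x = 0 => x* = (y - b)/(2a)
x* = (-3.9094 - 12)/(2*2) = -3.9774
f*(-3.9094) = (y-b)^2/(4a) = (-3.9094 - 12)^2/(4*2)
= 253.109/8 = 31.6386


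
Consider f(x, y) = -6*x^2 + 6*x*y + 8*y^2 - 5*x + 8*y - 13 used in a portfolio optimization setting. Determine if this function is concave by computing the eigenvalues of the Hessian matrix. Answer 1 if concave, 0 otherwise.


The Hessian of f(x,y) = -6*x^2 + 6*x*y + 8*y^2 - 5*x + 8*y - 13 is:
H = [[-12, 6], [6, 16]]
Trace = -12 + 16 = 4
Determinant = -12*16 - (6)^2 = -228
Discriminant = (4)^2 - 4*-228 = 928.0
Eigenvalues: lambda_1 = -13.2315, lambda_2 = 17.2315
The function is not concave.

0


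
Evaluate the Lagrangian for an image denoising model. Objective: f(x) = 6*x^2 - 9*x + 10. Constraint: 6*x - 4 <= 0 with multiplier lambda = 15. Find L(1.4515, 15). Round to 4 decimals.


Step 1: Evaluate f(x).
f(1.4515) = 6*1.4515^2 - 9*1.4515 + 10 = 9.5776
Step 2: Evaluate g(x).
g(1.4515) = 6*1.4515 - 4 = 4.709
Step 3: Compute Lagrangian.
L = 9.5776 + 15*4.709 = 80.2126


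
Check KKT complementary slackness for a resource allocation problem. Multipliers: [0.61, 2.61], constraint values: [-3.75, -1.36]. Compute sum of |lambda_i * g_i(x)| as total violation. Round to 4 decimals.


KKT complementary slackness check:
lambda_1 * g_1 = 0.61 * -3.75 = -2.2875
lambda_2 * g_2 = 2.61 * -1.36 = -3.5496
Total violation = 2.2875 + 3.5496 = 5.8371


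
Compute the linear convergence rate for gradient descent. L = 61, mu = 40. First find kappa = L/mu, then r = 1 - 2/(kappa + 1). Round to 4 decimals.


Step 1: Compute the condition number.
kappa = L/mu = 61/40 = 1.525
Step 2: Compute the convergence rate.
r = 1 - 2/(kappa + 1) = 1 - 2*mu/(L + mu) = (L - mu)/(L + mu) = 21/101 = 0.2079


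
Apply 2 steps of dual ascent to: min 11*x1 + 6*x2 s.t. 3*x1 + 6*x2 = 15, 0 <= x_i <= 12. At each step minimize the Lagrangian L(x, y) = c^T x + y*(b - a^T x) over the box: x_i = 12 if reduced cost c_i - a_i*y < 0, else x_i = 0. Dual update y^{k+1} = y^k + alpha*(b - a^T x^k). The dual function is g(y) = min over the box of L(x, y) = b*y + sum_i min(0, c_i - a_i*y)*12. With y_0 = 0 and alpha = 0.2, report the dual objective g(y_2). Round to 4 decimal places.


Dual ascent for LP: min 11*x1 + 6*x2, 3*x1 + 6*x2 = 15, 0 <= x_i <= 12
Step 1: y^k = 0.0, reduced costs: (11.0, 6.0)
  x^k = (0.0, 0.0), subgradient = b - a^T x = 15.0
  y^{k+1} = 0.0 + 0.2*15.0 = 3.0
Step 2: y^k = 3.0, reduced costs: (2.0, -12.0)
  x^k = (0.0, 12.0), subgradient = b - a^T x = -57.0
  y^{k+1} = 3.0 + 0.2*-57.0 = -8.4
Dual objective at y_2 = -8.4: reduced costs (36.2, 56.4), box minimizer x = (0.0, 0.0)
g(y_2) = b*y + (c1 - a1*y)*x1 + (c2 - a2*y)*x2 = 15*(-8.4) + 36.2*0.0 + 56.4*0.0 = -126.0 + 0.0 + 0.0 = -126.0


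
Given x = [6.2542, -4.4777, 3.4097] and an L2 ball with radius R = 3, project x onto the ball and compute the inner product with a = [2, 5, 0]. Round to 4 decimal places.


Step 1: Compute ||x|| (intermediates to 6 decimals).
||x|| = sqrt(6.2542^2 + (-4.4777)^2 + 3.4097^2) = 8.413731
Step 2: Project.
Since ||x|| > R, scale = R/||x|| = 3/8.413731 = 0.35656, proj(x) = scale * x
proj(x) = [2.229998, -1.596569, 1.215763]
Step 3: Dot product.
a^T * proj(x) = 2*2.229998 + 5*(-1.596569) + 0*1.215763 = -3.5228


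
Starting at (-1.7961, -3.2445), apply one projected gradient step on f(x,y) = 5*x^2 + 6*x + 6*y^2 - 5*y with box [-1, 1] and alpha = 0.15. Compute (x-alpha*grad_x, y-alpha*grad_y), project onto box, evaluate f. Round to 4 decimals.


Step 1: Compute gradient at (-1.7961, -3.2445).
grad_x = 2*5*-1.7961 + 6 = -11.961
grad_y = 2*6*-3.2445 - 5 = -43.934
Step 2: Gradient step.
x_raw = -1.7961 - 0.15*-11.961 = -0.002
y_raw = -3.2445 - 0.15*-43.934 = 3.3456
Step 3: Project onto [-1, 1].
x_proj = clip(-0.002) = -0.002
y_proj = clip(3.3456) = 1.0
Step 4: Evaluate f.
f(-0.002, 1.0) = 0.9883


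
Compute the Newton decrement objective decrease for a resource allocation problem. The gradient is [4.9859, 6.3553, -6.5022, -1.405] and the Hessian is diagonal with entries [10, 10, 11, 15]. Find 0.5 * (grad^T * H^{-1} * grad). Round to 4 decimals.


Step 1: H is diagonal, so H^(-1) * g = [0.4986, 0.6355, -0.5911, -0.0937].
Step 2: g^T H^(-1) g = sum_i g_i^2 / H_ii
  = (4.9859)^2/10 + (6.3553)^2/10 + (-6.5022)^2/11 + (-1.405)^2/15
  = 2.4859 + 4.039 + 3.8435 + 0.1316 = 10.5
Step 3: Objective decrease = 0.5 * g^T H^(-1) g = 5.25


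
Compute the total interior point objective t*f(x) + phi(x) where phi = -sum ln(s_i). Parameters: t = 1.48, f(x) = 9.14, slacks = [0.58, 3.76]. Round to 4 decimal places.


Step 1: Compute log-barrier.
ln values: [-0.5447, 1.3244]
phi = -(-0.5447 + 1.3244) = -0.7797
Step 2: Compute augmented objective.
t*f(x) = 1.48*9.14 = 13.5272
Total = 13.5272 - 0.7797 = 12.7475


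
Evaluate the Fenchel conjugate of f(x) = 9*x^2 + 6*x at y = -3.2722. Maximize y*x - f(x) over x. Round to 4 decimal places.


f*(y) = sup_x {y*x - a*x^2 - b*x} = sup_x {(y-b)*x - a*x^2}
FOC: (y - b) - 2a*x = 0 => x* = (y - b)/(2a)
x* = (-3.2722 - 6)/(2*9) = -0.5151
f*(-3.2722) = (y-b)^2/(4a) = (-3.2722 - 6)^2/(4*9)
= 85.9737/36 = 2.3882


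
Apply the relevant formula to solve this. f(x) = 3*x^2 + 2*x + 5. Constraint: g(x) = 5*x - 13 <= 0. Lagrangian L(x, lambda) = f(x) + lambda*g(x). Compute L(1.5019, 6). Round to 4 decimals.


Step 1: Evaluate f(x).
f(1.5019) = 3*1.5019^2 + 2*1.5019 + 5 = 14.7709
Step 2: Evaluate g(x).
g(1.5019) = 5*1.5019 - 13 = -5.4905
Step 3: Compute Lagrangian.
L = 14.7709 + 6*-5.4905 = -18.1721


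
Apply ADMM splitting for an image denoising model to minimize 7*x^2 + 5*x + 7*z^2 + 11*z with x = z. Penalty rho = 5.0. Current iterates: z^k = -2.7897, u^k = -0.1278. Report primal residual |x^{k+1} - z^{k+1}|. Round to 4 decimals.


ADMM iteration with rho = 5.0, z^k = -2.7897, u^k = -0.1278
Step 1: x-update.
Minimize 7*x^2 + 5*x + (5.0/2)*(x + 2.7897 - 0.1278)^2
FOC: (2*7 + 5.0)*x = -5 + 5.0*(-2.7897 + 0.1278)
x^{k+1} = -0.9637
Step 2: z-update.
Minimize 7*z^2 + 11*z + (5.0/2)*(-0.9637 - z - 0.1278)^2
FOC: (2*7 + 5.0)*z = -11 + 5.0*(-0.9637 - 0.1278)
z^{k+1} = -0.8662
Step 3: u-update.
u^{k+1} = -0.1278 - 0.9637 + 0.8662 = -0.2253
Step 4: Primal residual = |-0.9637 + 0.8662| = 0.0975


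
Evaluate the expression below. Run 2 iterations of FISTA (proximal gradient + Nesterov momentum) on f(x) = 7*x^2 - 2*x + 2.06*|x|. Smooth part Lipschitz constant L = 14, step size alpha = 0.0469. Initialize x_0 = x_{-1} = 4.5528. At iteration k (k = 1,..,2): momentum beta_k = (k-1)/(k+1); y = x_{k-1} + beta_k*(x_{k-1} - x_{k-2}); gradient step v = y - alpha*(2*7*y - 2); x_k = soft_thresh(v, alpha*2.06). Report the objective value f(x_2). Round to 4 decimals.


FISTA on f(x) = 7*x^2 - 2*x + 2.06*|x|
L = 14, alpha = 0.0469
Iteration 1: beta = 0.0, y = 4.5528 + 0.0*(4.5528 - 4.5528) = 4.5528
  grad(y) = 61.7392, v = y - alpha*grad = 1.6572
  prox(v) = soft_thresh(1.6572, 0.0966) = 1.5606
Iteration 2: beta = 0.3333, y = 1.5606 + 0.3333*(1.5606 - 4.5528) = 0.5632
  grad(y) = 5.8851, v = y - alpha*grad = 0.2872
  prox(v) = soft_thresh(0.2872, 0.0966) = 0.1906
f(x_2) = 7*0.1906^2 - 2*0.1906 + 2.06*|0.1906| = 0.2657


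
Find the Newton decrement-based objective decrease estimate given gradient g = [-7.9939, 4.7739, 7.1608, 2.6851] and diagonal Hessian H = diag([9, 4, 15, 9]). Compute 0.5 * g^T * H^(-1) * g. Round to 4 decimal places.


Step 1: H is diagonal, so H^(-1) * g = [-0.8882, 1.1935, 0.4774, 0.2983].
Step 2: g^T H^(-1) g = sum_i g_i^2 / H_ii
  = (-7.9939)^2/9 + (4.7739)^2/4 + (7.1608)^2/15 + (2.6851)^2/9
  = 7.1003 + 5.6975 + 3.4185 + 0.8011 = 17.0174
Step 3: Objective decrease = 0.5 * g^T H^(-1) g = 8.5087


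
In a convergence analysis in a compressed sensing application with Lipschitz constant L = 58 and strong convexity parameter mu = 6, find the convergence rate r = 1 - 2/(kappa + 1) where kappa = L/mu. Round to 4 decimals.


Step 1: Compute the condition number.
kappa = L/mu = 58/6 = 9.6667
Step 2: Compute the convergence rate.
r = 1 - 2/(kappa + 1) = 1 - 2*mu/(L + mu) = (L - mu)/(L + mu) = 52/64 = 0.8125


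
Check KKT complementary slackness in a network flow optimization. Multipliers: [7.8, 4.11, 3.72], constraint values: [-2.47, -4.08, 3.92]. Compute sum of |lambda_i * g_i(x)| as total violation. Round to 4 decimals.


KKT complementary slackness check:
lambda_1 * g_1 = 7.8 * -2.47 = -19.266
lambda_2 * g_2 = 4.11 * -4.08 = -16.7688
lambda_3 * g_3 = 3.72 * 3.92 = 14.5824
Total violation = 19.266 + 16.7688 + 14.5824 = 50.6172


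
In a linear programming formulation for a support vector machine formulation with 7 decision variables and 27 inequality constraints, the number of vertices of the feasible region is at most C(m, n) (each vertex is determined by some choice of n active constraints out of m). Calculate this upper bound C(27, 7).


Each vertex corresponds to some choice of n active constraints out of m, so the number of vertices is at most C(m, n) = m! / (n!(m-n)!).
m = 27, n = 7
Numerator: 27 * 26 * 25 * 24 * 23 * 22 * 21
Denominator: 7! = 5040
C(27, 7) = 888030


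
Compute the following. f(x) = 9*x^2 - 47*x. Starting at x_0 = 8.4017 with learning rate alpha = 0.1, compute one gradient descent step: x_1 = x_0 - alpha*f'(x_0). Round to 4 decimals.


We compute the gradient at x_0 and apply the update.
f'(x) = 18*x - 47
f'(8.4017) = 18*8.4017 - 47 = 104.2306
x_1 = 8.4017 - 0.1*104.2306 = -2.0214


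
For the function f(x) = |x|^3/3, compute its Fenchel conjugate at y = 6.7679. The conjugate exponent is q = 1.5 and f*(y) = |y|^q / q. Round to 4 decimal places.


The conjugate exponent q satisfies 1/p + 1/q = 1.
p = 3, so q = 3/(3 - 1) = 1.5
|y|^q = 6.7679^1.5 = 17.6068
f*(6.7679) = 17.6068 / 1.5 = 11.7379


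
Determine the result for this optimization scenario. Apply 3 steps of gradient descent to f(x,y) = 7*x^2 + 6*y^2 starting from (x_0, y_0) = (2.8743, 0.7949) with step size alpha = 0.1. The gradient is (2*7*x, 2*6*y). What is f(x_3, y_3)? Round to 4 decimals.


Gradient descent on f(x,y) = 7*x^2 + 6*y^2.
Starting point: (2.8743, 0.7949), alpha = 0.1
Step 1: grad_x = 2*7*2.8743 = 40.2402, grad_y = 2*6*0.7949 = 9.5388
  x_1 = 2.8743 - 0.1*40.2402 = -1.1497
  y_1 = 0.7949 - 0.1*9.5388 = -0.159
Step 2: grad_x = 2*7*-1.1497 = -16.0961, grad_y = 2*6*-0.159 = -1.9078
  x_2 = -1.1497 - 0.1*-16.0961 = 0.4599
  y_2 = -0.159 - 0.1*-1.9078 = 0.0318
Step 3: grad_x = 2*7*0.4599 = 6.4384, grad_y = 2*6*0.0318 = 0.3816
  x_3 = 0.4599 - 0.1*6.4384 = -0.184
  y_3 = 0.0318 - 0.1*0.3816 = -0.0064
f(-0.184, -0.0064) = 7*(-0.184)^2 + 6*(-0.0064)^2 = 0.2371


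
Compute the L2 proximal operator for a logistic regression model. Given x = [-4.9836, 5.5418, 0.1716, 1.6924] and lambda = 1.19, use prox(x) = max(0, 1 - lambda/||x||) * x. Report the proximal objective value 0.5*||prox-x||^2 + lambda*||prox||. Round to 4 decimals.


Step 1: Compute ||x||.
||x|| = 7.6447
Step 2: Compute scaling factor.
scale = max(0, 1 - 1.19/7.6447) = 0.8443
Step 3: prox(x) = [-4.2078, 4.6791, 0.1449, 1.429]
||prox(x)|| = 6.4547
Step 4: Proximal objective.
0.5*||prox-x||^2 = 0.7081
lambda*||prox|| = 7.6811
Total = 8.3891


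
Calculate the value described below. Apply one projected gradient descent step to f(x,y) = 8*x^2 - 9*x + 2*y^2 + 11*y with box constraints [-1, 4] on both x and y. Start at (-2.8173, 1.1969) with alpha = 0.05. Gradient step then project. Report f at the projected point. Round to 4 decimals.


Step 1: Compute gradient at (-2.8173, 1.1969).
grad_x = 2*8*-2.8173 - 9 = -54.0768
grad_y = 2*2*1.1969 + 11 = 15.7876
Step 2: Gradient step.
x_raw = -2.8173 - 0.05*-54.0768 = -0.1135
y_raw = 1.1969 - 0.05*15.7876 = 0.4075
Step 3: Project onto [-1, 4].
x_proj = clip(-0.1135) = -0.1135
y_proj = clip(0.4075) = 0.4075
Step 4: Evaluate f.
f(-0.1135, 0.4075) = 5.939


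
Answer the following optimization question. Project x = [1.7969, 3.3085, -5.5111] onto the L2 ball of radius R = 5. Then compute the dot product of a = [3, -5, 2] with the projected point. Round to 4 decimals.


Step 1: Compute ||x|| (intermediates to 6 decimals).
||x|| = sqrt(1.7969^2 + 3.3085^2 + (-5.5111)^2) = 6.674372
Step 2: Project.
Since ||x|| > R, scale = R/||x|| = 5/6.674372 = 0.749134, proj(x) = scale * x
proj(x) = [1.346119, 2.47851, -4.128552]
Step 3: Dot product.
a^T * proj(x) = 3*1.346119 - 5*2.47851 + 2*(-4.128552) = -16.6113


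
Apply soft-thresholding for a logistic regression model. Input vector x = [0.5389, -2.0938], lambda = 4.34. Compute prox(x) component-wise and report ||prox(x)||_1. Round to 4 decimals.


Soft-thresholding with lambda = 4.34:
prox(0.5389) = sign(0.5389)*max(|0.5389| - 4.34, 0) = 0.0
prox(-2.0938) = sign(-2.0938)*max(|-2.0938| - 4.34, 0) = 0.0
prox(x) = [0.0, 0.0]
||prox(x)||_1 = 0.0 + 0.0 = 0.0


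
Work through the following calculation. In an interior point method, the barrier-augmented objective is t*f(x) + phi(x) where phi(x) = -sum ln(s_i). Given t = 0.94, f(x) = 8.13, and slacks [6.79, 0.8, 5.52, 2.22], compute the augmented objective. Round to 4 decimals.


Step 1: Compute log-barrier.
ln values: [1.9155, -0.2231, 1.7084, 0.7975]
phi = -(1.9155 - 0.2231 + 1.7084 + 0.7975) = -4.1982
Step 2: Compute augmented objective.
t*f(x) = 0.94*8.13 = 7.6422
Total = 7.6422 - 4.1982 = 3.444


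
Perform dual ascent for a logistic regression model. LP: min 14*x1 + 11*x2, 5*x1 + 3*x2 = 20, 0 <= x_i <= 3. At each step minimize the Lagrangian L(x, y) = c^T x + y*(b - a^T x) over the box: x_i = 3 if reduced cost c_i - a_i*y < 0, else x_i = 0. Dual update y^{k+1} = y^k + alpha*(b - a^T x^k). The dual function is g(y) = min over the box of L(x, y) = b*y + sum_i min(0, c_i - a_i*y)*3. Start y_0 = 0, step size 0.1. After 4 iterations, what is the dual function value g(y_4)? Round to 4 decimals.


Dual ascent for LP: min 14*x1 + 11*x2, 5*x1 + 3*x2 = 20, 0 <= x_i <= 3
Step 1: y^k = 0.0, reduced costs: (14.0, 11.0)
  x^k = (0.0, 0.0), subgradient = b - a^T x = 20.0
  y^{k+1} = 0.0 + 0.1*20.0 = 2.0
Step 2: y^k = 2.0, reduced costs: (4.0, 5.0)
  x^k = (0.0, 0.0), subgradient = b - a^T x = 20.0
  y^{k+1} = 2.0 + 0.1*20.0 = 4.0
Step 3: y^k = 4.0, reduced costs: (-6.0, -1.0)
  x^k = (3.0, 3.0), subgradient = b - a^T x = -4.0
  y^{k+1} = 4.0 + 0.1*-4.0 = 3.6
Step 4: y^k = 3.6, reduced costs: (-4.0, 0.2)
  x^k = (3.0, 0.0), subgradient = b - a^T x = 5.0
  y^{k+1} = 3.6 + 0.1*5.0 = 4.1
Dual objective at y_4 = 4.1: reduced costs (-6.5, -1.3), box minimizer x = (3.0, 3.0)
g(y_4) = b*y + (c1 - a1*y)*x1 + (c2 - a2*y)*x2 = 20*4.1 + (-6.5)*3.0 + (-1.3)*3.0 = 82.0 - 19.5 - 3.9 = 58.6


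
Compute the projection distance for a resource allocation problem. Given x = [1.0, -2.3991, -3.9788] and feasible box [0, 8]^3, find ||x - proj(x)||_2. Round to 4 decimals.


Project each component onto [0, 8].
clip(1.0) = 1.0, clip(-2.3991) = 0.0, clip(-3.9788) = 0.0
Projection = [1.0, 0.0, 0.0]
Squared diffs: [0.0, 5.7557, 15.8308]
Distance = sqrt(21.5865) = 4.6461


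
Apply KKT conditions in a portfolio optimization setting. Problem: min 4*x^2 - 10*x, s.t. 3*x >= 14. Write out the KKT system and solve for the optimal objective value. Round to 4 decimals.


Step 1: Try lambda = 0 (constraint inactive).
x_unc = 10/(2*4) = 1.25
Check: 3*1.25 = 3.75 < 14 -- violated!
Step 2: Constraint must be active: 3*x = 14
x* = 14/3 = 4.6667 (rounded; the exact value 14/3 is used below)
lambda = (2*4*(14/3) - 10)/3 = 9.1111
Step 3: Compute optimal value.
f(x*) = 4*(14/3)^2 - 10*(14/3) = 40.4444


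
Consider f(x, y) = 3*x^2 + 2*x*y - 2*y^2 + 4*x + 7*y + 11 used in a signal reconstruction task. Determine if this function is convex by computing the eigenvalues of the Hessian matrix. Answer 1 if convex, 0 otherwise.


The Hessian of f(x,y) = 3*x^2 + 2*x*y - 2*y^2 + 4*x + 7*y + 11 is:
H = [[6, 2], [2, -4]]
Trace = 6 - 4 = 2
Determinant = 6*-4 - (2)^2 = -28
Discriminant = (2)^2 - 4*-28 = 116.0
Eigenvalues: lambda_1 = -4.3852, lambda_2 = 6.3852
The function is not convex.

0


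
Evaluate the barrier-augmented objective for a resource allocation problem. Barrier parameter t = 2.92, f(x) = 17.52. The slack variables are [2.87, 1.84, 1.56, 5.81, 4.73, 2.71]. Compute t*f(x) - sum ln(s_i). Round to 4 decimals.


Step 1: Compute log-barrier.
ln values: [1.0543, 0.6098, 0.4447, 1.7596, 1.5539, 0.9969]
phi = -(1.0543 + 0.6098 + 0.4447 + 1.7596 + 1.5539 + 0.9969) = -6.4192
Step 2: Compute augmented objective.
t*f(x) = 2.92*17.52 = 51.1584
Total = 51.1584 - 6.4192 = 44.7392


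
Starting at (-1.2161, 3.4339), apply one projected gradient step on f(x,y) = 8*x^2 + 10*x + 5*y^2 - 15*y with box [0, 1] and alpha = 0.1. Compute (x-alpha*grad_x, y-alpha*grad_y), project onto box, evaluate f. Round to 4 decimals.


Step 1: Compute gradient at (-1.2161, 3.4339).
grad_x = 2*8*-1.2161 + 10 = -9.4576
grad_y = 2*5*3.4339 - 15 = 19.339
Step 2: Gradient step.
x_raw = -1.2161 - 0.1*-9.4576 = -0.2703
y_raw = 3.4339 - 0.1*19.339 = 1.5
Step 3: Project onto [0, 1].
x_proj = clip(-0.2703) = 0.0
y_proj = clip(1.5) = 1.0
Step 4: Evaluate f.
f(0.0, 1.0) = -10.0


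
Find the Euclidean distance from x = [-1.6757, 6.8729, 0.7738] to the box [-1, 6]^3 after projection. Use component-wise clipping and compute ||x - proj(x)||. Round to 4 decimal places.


Project each component onto [-1, 6].
clip(-1.6757) = -1.0, clip(6.8729) = 6.0, clip(0.7738) = 0.7738
Projection = [-1.0, 6.0, 0.7738]
Squared diffs: [0.4566, 0.762, 0.0]
Distance = sqrt(1.2186) = 1.1039


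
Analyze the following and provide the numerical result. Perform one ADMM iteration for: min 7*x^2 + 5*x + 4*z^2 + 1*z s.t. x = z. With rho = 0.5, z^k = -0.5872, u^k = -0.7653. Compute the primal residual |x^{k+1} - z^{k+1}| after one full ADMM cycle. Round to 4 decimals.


ADMM iteration with rho = 0.5, z^k = -0.5872, u^k = -0.7653
Step 1: x-update.
Minimize 7*x^2 + 5*x + (0.5/2)*(x + 0.5872 - 0.7653)^2
FOC: (2*7 + 0.5)*x = -5 + 0.5*(-0.5872 + 0.7653)
x^{k+1} = -0.3387
Step 2: z-update.
Minimize 4*z^2 + 1*z + (0.5/2)*(-0.3387 - z - 0.7653)^2
FOC: (2*4 + 0.5)*z = -1 + 0.5*(-0.3387 - 0.7653)
z^{k+1} = -0.1826
Step 3: u-update.
u^{k+1} = -0.7653 - 0.3387 + 0.1826 = -0.9214
Step 4: Primal residual = |-0.3387 + 0.1826| = 0.1561


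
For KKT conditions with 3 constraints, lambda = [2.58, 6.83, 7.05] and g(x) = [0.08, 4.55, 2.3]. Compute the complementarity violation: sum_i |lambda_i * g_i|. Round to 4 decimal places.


KKT complementary slackness check:
lambda_1 * g_1 = 2.58 * 0.08 = 0.2064
lambda_2 * g_2 = 6.83 * 4.55 = 31.0765
lambda_3 * g_3 = 7.05 * 2.3 = 16.215
Total violation = 0.2064 + 31.0765 + 16.215 = 47.4979


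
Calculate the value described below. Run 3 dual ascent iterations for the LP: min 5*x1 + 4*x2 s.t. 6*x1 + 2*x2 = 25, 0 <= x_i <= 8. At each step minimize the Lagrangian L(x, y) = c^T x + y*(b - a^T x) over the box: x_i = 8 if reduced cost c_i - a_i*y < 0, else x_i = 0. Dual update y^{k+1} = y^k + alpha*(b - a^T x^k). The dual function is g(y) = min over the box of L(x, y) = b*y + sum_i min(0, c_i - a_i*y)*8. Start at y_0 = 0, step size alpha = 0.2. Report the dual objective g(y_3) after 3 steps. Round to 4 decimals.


Dual ascent for LP: min 5*x1 + 4*x2, 6*x1 + 2*x2 = 25, 0 <= x_i <= 8
Step 1: y^k = 0.0, reduced costs: (5.0, 4.0)
  x^k = (0.0, 0.0), subgradient = b - a^T x = 25.0
  y^{k+1} = 0.0 + 0.2*25.0 = 5.0
Step 2: y^k = 5.0, reduced costs: (-25.0, -6.0)
  x^k = (8.0, 8.0), subgradient = b - a^T x = -39.0
  y^{k+1} = 5.0 + 0.2*-39.0 = -2.8
Step 3: y^k = -2.8, reduced costs: (21.8, 9.6)
  x^k = (0.0, 0.0), subgradient = b - a^T x = 25.0
  y^{k+1} = -2.8 + 0.2*25.0 = 2.2
Dual objective at y_3 = 2.2: reduced costs (-8.2, -0.4), box minimizer x = (8.0, 8.0)
g(y_3) = b*y + (c1 - a1*y)*x1 + (c2 - a2*y)*x2 = 25*2.2 + (-8.2)*8.0 + (-0.4)*8.0 = 55.0 - 65.6 - 3.2 = -13.8


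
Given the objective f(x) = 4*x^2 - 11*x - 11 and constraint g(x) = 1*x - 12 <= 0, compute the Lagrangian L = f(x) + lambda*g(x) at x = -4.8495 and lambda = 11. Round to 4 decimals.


Step 1: Evaluate f(x).
f(-4.8495) = 4*(-4.8495)^2 - 11*(-4.8495) - 11 = 136.4151
Step 2: Evaluate g(x).
g(-4.8495) = 1*-4.8495 - 12 = -16.8495
Step 3: Compute Lagrangian.
L = 136.4151 + 11*-16.8495 = -48.9294


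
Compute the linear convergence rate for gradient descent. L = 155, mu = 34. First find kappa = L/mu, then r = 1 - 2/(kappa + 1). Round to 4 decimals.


Step 1: Compute the condition number.
kappa = L/mu = 155/34 = 4.5588
Step 2: Compute the convergence rate.
r = 1 - 2/(kappa + 1) = 1 - 2*mu/(L + mu) = (L - mu)/(L + mu) = 121/189 = 0.6402


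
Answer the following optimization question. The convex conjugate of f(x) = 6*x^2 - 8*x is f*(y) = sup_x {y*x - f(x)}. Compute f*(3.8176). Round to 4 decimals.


f*(y) = sup_x {y*x - a*x^2 - b*x} = sup_x {(y-b)*x - a*x^2}
FOC: (y - b) - 2a*x = 0 => x* = (y - b)/(2a)
x* = (3.8176 + 8)/(2*6) = 0.9848
f*(3.8176) = (y-b)^2/(4a) = (3.8176 + 8)^2/(4*6)
= 139.6557/24 = 5.819


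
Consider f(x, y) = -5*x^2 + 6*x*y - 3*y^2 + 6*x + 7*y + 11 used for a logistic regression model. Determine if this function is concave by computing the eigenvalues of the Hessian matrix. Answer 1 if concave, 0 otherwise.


The Hessian of f(x,y) = -5*x^2 + 6*x*y - 3*y^2 + 6*x + 7*y + 11 is:
H = [[-10, 6], [6, -6]]
Trace = -10 - 6 = -16
Determinant = -10*-6 - (6)^2 = 24
Discriminant = (-16)^2 - 4*24 = 160.0
Eigenvalues: lambda_1 = -14.3246, lambda_2 = -1.6754
The function is concave.

1


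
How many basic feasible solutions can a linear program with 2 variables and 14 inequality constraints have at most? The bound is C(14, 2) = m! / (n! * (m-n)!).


Each vertex corresponds to some choice of n active constraints out of m, so the number of vertices is at most C(m, n) = m! / (n!(m-n)!).
m = 14, n = 2
Numerator: 14 * 13
Denominator: 2! = 2
C(14, 2) = 91


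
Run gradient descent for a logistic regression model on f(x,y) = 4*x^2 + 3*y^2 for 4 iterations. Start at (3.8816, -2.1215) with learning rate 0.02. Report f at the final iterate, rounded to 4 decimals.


Gradient descent on f(x,y) = 4*x^2 + 3*y^2.
Starting point: (3.8816, -2.1215), alpha = 0.02
Step 1: grad_x = 2*4*3.8816 = 31.0528, grad_y = 2*3*-2.1215 = -12.729
  x_1 = 3.8816 - 0.02*31.0528 = 3.2605
  y_1 = -2.1215 - 0.02*-12.729 = -1.8669
Step 2: grad_x = 2*4*3.2605 = 26.0844, grad_y = 2*3*-1.8669 = -11.2015
  x_2 = 3.2605 - 0.02*26.0844 = 2.7389
  y_2 = -1.8669 - 0.02*-11.2015 = -1.6429
Step 3: grad_x = 2*4*2.7389 = 21.9109, grad_y = 2*3*-1.6429 = -9.8573
  x_3 = 2.7389 - 0.02*21.9109 = 2.3006
  y_3 = -1.6429 - 0.02*-9.8573 = -1.4457
Step 4: grad_x = 2*4*2.3006 = 18.4051, grad_y = 2*3*-1.4457 = -8.6745
  x_4 = 2.3006 - 0.02*18.4051 = 1.9325
  y_4 = -1.4457 - 0.02*-8.6745 = -1.2723
f(1.9325, -1.2723) = 4*1.9325^2 + 3*(-1.2723)^2 = 19.7947


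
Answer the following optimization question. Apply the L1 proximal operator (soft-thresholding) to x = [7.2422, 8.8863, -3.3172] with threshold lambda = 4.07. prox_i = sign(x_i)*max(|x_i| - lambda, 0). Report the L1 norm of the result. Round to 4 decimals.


Soft-thresholding with lambda = 4.07:
prox(7.2422) = sign(7.2422)*max(|7.2422| - 4.07, 0) = 3.1722
prox(8.8863) = sign(8.8863)*max(|8.8863| - 4.07, 0) = 4.8163
prox(-3.3172) = sign(-3.3172)*max(|-3.3172| - 4.07, 0) = 0.0
prox(x) = [3.1722, 4.8163, 0.0]
||prox(x)||_1 = 3.1722 + 4.8163 + 0.0 = 7.9885


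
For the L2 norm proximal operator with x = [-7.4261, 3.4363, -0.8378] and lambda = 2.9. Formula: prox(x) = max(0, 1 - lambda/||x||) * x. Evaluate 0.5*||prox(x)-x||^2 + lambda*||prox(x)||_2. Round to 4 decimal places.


Step 1: Compute ||x||.
||x|| = 8.2254
Step 2: Compute scaling factor.
scale = max(0, 1 - 2.9/8.2254) = 0.6474
Step 3: prox(x) = [-4.8079, 2.2248, -0.5424]
||prox(x)|| = 5.3254
Step 4: Proximal objective.
0.5*||prox-x||^2 = 4.205
lambda*||prox|| = 15.4437
Total = 19.6486


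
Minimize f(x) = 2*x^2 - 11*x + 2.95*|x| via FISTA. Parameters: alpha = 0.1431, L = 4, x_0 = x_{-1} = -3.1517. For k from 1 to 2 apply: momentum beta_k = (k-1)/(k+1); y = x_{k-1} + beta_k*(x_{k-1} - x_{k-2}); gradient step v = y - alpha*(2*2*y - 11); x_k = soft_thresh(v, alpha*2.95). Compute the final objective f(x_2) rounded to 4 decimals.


FISTA on f(x) = 2*x^2 - 11*x + 2.95*|x|
L = 4, alpha = 0.1431
Iteration 1: beta = 0.0, y = -3.1517 + 0.0*(-3.1517 + 3.1517) = -3.1517
  grad(y) = -23.6068, v = y - alpha*grad = 0.2264
  prox(v) = soft_thresh(0.2264, 0.4221) = 0.0
Iteration 2: beta = 0.3333, y = 0.0 + 0.3333*(0.0 + 3.1517) = 1.0506
  grad(y) = -6.7977, v = y - alpha*grad = 2.0233
  prox(v) = soft_thresh(2.0233, 0.4221) = 1.6012
f(x_2) = 2*1.6012^2 - 11*1.6012 + 2.95*|1.6012| = -7.7619


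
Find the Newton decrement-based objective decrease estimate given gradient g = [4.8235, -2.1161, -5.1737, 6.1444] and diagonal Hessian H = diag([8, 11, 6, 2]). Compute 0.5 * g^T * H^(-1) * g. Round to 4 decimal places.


Step 1: H is diagonal, so H^(-1) * g = [0.6029, -0.1924, -0.8623, 3.0722].
Step 2: g^T H^(-1) g = sum_i g_i^2 / H_ii
  = (4.8235)^2/8 + (-2.1161)^2/11 + (-5.1737)^2/6 + (6.1444)^2/2
  = 2.9083 + 0.4071 + 4.4612 + 18.8768 = 26.6534
Step 3: Objective decrease = 0.5 * g^T H^(-1) g = 13.3267


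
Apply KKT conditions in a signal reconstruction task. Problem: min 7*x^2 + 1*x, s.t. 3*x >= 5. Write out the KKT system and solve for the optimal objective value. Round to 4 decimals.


Step 1: Try lambda = 0 (constraint inactive).
x_unc = -1/(2*7) = -0.0714
Check: 3*-0.0714 = -0.2142 < 5 -- violated!
Step 2: Constraint must be active: 3*x = 5
x* = 5/3 = 1.6667 (rounded; the exact value 5/3 is used below)
lambda = (2*7*(5/3) + 1)/3 = 8.1111
Step 3: Compute optimal value.
f(x*) = 7*(5/3)^2 + 1*(5/3) = 21.1111
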